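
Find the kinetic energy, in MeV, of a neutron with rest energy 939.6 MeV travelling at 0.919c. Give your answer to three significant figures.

With β = 0.919, γ = 1/√(1 − 0.919²) = 1/√0.155439 = 2.5364.
Kinetic energy: K = (γ − 1)mc² = (2.5364 − 1) × 939.6 MeV = 1.5364 × 939.6 = 1440 MeV.

1440 MeV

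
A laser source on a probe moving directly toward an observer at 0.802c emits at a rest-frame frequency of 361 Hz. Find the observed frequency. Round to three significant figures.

1090 Hz

Relativistic Doppler (source moving toward): f_obs = f_src · √((1+β)/(1−β)).
With β = 0.802: factor = √(1.802/0.198) = 3.0168.
f_obs = 361 × 3.0168 = 1090 Hz.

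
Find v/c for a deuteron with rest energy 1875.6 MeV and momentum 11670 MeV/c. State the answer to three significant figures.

0.987

βγ = pc/(mc²) = 11670/1875.6 = 6.222.
Since γ² = 1 + (βγ)² = 39.7133, γ = √39.7133 = 6.30185, and β = (βγ)/γ = 6.222/6.30185 = 0.987.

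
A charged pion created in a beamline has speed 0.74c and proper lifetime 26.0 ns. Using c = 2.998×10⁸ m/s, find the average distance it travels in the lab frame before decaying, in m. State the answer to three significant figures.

Lorentz factor: γ = (1 − 0.5476)^(−1/2) = 1.4868.
Lab-frame lifetime: Δt = γτ = 1.4868 × 26.0 ns = 38.657 ns.
Distance: d = vΔt = 0.74 × 2.998×10⁸ m/s × 3.8657×10^-8 s = 8.58 m.

8.58 m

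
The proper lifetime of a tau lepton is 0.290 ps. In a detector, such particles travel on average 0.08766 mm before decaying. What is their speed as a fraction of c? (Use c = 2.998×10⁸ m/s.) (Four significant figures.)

0.7100c

Let x = d/(cτ) = 8.766×10^-5 m / (2.998×10⁸ m/s × 2.900×10^-13 s) = 1.0083. Since d = βγcτ, x = βγ = β/√(1−β²).
Solving: β² = x²/(1+x²) = 1.01667/2.01667 = 0.504133, so β = 0.7100.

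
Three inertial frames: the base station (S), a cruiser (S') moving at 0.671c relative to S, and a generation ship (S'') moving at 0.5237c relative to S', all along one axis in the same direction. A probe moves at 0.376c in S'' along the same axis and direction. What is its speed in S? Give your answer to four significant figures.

0.9457c

Compose velocities in two stages. Stage 1 (into S'): u₁ = (0.376+0.5237)/(1+0.376×0.5237) = 0.75168.
Stage 2 (into S): u = (0.75168+0.671)/(1+0.75168×0.671) = 0.94569, so the speed is 0.9457c.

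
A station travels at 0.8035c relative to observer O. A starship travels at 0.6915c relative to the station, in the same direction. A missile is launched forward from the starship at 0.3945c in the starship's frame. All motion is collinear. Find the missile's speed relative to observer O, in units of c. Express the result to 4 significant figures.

0.9829c

First combine the missile and starship (S''→S'): u₁ = (0.3945 + 0.6915)/(1 + 0.3945×0.6915) = 1.086/1.27279675 = 0.85324.
Then combine with the station (S'→S): u = (0.85324 + 0.8035)/(1 + 0.85324×0.8035) = 1.65674/1.68557834 = 0.98289.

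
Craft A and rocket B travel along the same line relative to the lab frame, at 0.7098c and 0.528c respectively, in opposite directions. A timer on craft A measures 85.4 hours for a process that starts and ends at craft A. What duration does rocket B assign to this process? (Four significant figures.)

The velocity of craft A relative to rocket B is (0.7098 + 0.528)c / (1 + 0.7098×0.528) = 0.90037c; relative speed 0.90037c.
γ for this relative speed: γ = 1/√(1 − 0.810666) = 2.2982.
The clock on craft A records proper time, so rocket B measures Δt = γΔτ = 2.2982 × 85.4 = 196.3 hours.

196.3 hours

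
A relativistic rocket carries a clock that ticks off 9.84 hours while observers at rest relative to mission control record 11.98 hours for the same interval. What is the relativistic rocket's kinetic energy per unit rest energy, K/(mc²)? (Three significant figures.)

0.217

γ = Δt/Δτ = 11.98/9.84 = 1.21748.
K/(mc²) = γ − 1 = 1.21748 − 1 = 0.217.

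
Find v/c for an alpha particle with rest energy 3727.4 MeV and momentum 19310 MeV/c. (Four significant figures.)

pc/(mc²) = 19310/3727.4 = 5.1806 = βγ = β/√(1−β²).
So β² = x²/(1 + x²) with x = 5.1806: x² = 26.8386, β² = 26.8386/27.8386 = 0.964079, β = 0.9819.

0.9819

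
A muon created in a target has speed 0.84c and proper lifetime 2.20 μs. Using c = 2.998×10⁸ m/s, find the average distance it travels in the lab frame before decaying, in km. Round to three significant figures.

1.02 km

γ = 1/√(1 − β²) = 1/√(1 − 0.7056) = 1/√0.2944 = 1/0.542586 = 1.843.
Lab-frame lifetime: Δt = γτ = 1.843 × 2.20 μs = 4.0546 μs.
Distance: d = vΔt = 0.84 × 2.998×10⁸ m/s × 4.0546×10^-6 s = 1020 m = 1.02 km.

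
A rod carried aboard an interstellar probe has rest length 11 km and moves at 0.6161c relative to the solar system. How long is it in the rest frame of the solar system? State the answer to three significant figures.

8.66 km

With β = 0.6161, γ = 1/√(1 − 0.6161²) = 1/√0.62042079 = 1.2696.
Along the direction of motion the measured length is L₀/γ = 11/1.2696 = 8.66 km.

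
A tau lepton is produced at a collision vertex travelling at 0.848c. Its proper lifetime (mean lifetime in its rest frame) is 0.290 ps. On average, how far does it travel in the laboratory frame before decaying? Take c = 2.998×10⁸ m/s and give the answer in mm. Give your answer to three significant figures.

0.139 mm

With β = 0.848, γ = 1/√(1 − 0.848²) = 1/√0.280896 = 1.8868.
Lab-frame lifetime: Δt = γτ = 1.8868 × 0.290 ps = 0.54717 ps.
Distance: d = vΔt = 0.848 × 2.998×10⁸ m/s × 5.4717×10^-13 s = 1.39×10^-4 m = 0.139 mm.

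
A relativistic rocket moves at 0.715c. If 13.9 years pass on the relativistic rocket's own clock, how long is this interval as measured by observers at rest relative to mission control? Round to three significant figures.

Lorentz factor: γ = (1 − 0.511225)^(−1/2) = 1.4304.
The onboard clock measures proper time, so the interval in the rest frame of mission control is dilated: Δt = γ·Δτ = 1.4304 × 13.9 years = 19.9 years.

19.9 years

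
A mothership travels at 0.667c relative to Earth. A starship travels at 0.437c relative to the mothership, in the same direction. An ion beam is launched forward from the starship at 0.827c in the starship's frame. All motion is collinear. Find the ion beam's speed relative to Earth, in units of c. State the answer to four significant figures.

0.9853c

Compose velocities in two stages. Stage 1 (into S'): u₁ = (0.827+0.437)/(1+0.827×0.437) = 0.92846.
Stage 2 (into S): u = (0.92846+0.667)/(1+0.92846×0.667) = 0.98529, so the speed is 0.9853c.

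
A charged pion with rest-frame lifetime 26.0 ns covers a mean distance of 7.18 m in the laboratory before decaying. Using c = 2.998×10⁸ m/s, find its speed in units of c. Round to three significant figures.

Let x = d/(cτ) = 7.180 m / (2.998×10⁸ m/s × 2.600×10^-8 s) = 0.92113. Since d = βγcτ, x = βγ = β/√(1−β²).
Solving: β² = x²/(1+x²) = 0.84848/1.84848 = 0.459015, so β = 0.678.

0.678c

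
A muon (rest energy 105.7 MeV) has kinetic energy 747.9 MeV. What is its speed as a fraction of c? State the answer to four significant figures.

γ = 1 + K/(mc²) = 1 + 747.9/105.7 = 8.0757.
β = √(1 − 1/γ²) = √(1 − 0.0153334) = √0.9846666 = 0.9923.

0.9923c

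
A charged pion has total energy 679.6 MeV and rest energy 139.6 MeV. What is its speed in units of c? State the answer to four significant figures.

0.9787c

γ = E/(mc²) = 679.6/139.6 = 4.8682.
β = √(1 − 1/γ²) = √(1 − 0.0421952) = √0.9578048 = 0.9787.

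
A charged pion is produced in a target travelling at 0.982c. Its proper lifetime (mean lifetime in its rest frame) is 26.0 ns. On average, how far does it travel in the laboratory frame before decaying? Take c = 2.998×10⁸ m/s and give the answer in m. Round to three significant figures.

40.5 m

β² = 0.964324, so γ = 1/√0.035676 = 5.2943.
Lab-frame lifetime: Δt = γτ = 5.2943 × 26.0 ns = 137.65 ns.
Distance: d = vΔt = 0.982 × 2.998×10⁸ m/s × 1.3765×10^-7 s = 40.5 m.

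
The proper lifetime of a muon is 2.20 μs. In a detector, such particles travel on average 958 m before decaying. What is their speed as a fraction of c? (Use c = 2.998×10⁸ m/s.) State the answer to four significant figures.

d = βγcτ ⇒ βγ = d/(cτ) = 958.0 m / (659.56 m) = 1.4525.
β = (βγ)/√(1+(βγ)²) = 1.4525/√3.10976 = 0.8237.

0.8237c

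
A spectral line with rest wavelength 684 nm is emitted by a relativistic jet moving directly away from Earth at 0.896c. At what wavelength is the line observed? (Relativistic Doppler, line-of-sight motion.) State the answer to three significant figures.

2920 nm

Relativistic Doppler for wavelength: λ_obs = λ_src · √((1+β)/(1−β)).
With β = 0.896: factor = √(1.896/0.104) = 4.2698.
λ_obs = 684 × 4.2698 = 2920 nm.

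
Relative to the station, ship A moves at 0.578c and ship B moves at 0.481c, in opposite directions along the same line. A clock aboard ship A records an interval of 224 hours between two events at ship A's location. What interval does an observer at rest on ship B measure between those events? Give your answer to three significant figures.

The velocity of ship A relative to ship B is (0.578 + 0.481)c / (1 + 0.578×0.481) = 0.82863c; relative speed 0.82863c.
γ for this relative speed: γ = 1/√(1 − 0.686628) = 1.7864.
Ship A's interval is proper; time dilation gives Δt_B = γΔτ = 1.7864 × 224 hours = 400 hours.

400 hours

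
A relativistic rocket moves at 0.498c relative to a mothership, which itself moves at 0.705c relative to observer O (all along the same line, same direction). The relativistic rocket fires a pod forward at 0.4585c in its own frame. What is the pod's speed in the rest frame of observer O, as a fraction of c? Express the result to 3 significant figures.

0.958c

Apply u = (u'+v)/(1+u'v) twice. Pod in the mothership frame: (0.4585+0.498)/(1+0.4585·0.498) = 0.9565/1.228333 = 0.7787c.
That velocity, transformed to the rest frame of observer O: (0.7787+0.705)/(1+0.7787·0.705) = 1.4837/1.5489835 = 0.95785c.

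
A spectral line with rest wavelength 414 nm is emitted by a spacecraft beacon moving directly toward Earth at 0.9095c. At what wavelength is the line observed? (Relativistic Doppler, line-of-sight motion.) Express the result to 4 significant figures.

90.13 nm

Relativistic Doppler for wavelength: λ_obs = λ_src · √((1−β)/(1+β)).
With β = 0.9095: factor = √(0.0905/1.9095) = 0.2177.
λ_obs = 414 × 0.2177 = 90.13 nm.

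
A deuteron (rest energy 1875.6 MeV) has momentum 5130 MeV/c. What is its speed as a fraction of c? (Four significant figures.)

0.9392c

βγ = pc/(mc²) = 5130/1875.6 = 2.7351.
Since γ² = 1 + (βγ)² = 8.48077, γ = √8.48077 = 2.91218, and β = (βγ)/γ = 2.7351/2.91218 = 0.9392.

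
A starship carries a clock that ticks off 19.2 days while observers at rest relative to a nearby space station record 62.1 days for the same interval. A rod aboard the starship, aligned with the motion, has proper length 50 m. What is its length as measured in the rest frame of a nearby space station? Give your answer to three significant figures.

γ = Δt/Δτ = 62.1/19.2 = 3.23438.
L = L₀/γ = 50/3.23438 = 15.5 m.

15.5 m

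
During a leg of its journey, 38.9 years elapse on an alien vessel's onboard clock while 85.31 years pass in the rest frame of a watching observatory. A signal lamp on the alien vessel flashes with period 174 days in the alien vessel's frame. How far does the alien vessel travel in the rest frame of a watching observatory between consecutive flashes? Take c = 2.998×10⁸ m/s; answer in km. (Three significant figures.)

γ = Δt/Δτ = 85.31/38.9 = 2.19306.
β = √(1 − 1/γ²) = 0.88999. Lab-frame period = γτ = 2.19306×174 days = 381.59 days. Distance = βc × γτ = 0.88999 × 2.998×10⁸ m/s × 32969376 s = 8.7969×10^15 m = 8.80×10^12 km.

8.80×10^12 km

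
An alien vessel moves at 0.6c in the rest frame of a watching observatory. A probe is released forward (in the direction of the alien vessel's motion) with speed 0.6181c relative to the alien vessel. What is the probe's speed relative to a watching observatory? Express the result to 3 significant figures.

In units of c, u = (u' + v)/(1 + u'v) with u' = 0.6181 and v = 0.6.
Numerator: 0.6181 + 0.6 = 1.2181. Denominator: 1 + (0.6181)(0.6) = 1.37086.
u = 1.2181/1.37086 = 0.88857, so the speed is 0.889c.

0.889c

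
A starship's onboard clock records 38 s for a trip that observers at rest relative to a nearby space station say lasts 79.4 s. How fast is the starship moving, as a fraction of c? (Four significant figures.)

γ = Δt/Δτ = 79.4/38 = 2.0895.
β = √(1 − 1/γ²) = √(1 − 0.229042) = √0.770958 = 0.8780.

0.8780c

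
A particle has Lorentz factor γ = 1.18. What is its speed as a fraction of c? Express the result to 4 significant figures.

0.5309c

β = √(1 − 1/γ²) = √(1 − 1/1.3924) = √0.281816 = 0.5309.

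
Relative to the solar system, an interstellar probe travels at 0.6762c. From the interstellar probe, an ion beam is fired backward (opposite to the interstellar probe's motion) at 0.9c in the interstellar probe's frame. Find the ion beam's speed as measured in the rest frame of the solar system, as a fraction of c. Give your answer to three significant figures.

Relativistic velocity addition: u = (u' + v)/(1 + u'v/c²), with u' = −0.9c and v = 0.6762c.
Numerator: −0.9 + 0.6762 = −0.2238. Denominator: 1 + (−0.9)(0.6762) = 0.39142.
u = −0.2238/0.39142 = −0.57176, so the speed is 0.572c.

0.572c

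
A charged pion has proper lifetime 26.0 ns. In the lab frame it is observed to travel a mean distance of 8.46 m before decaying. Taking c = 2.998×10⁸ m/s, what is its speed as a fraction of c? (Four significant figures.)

d = βγcτ ⇒ βγ = d/(cτ) = 8.460 m / (7.7948 m) = 1.0853.
β = (βγ)/√(1+(βγ)²) = 1.0853/√2.17788 = 0.7354.

0.7354c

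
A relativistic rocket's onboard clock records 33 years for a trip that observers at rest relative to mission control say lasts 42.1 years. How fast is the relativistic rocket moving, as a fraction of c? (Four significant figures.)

0.6210c

γ = Δt/Δτ = 42.1/33 = 1.2758.
β = √(1 − 1/γ²) = √(1 − 0.614377) = √0.385623 = 0.6210.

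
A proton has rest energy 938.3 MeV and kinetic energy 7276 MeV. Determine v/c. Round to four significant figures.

0.9935

K = (γ−1)mc², so γ = 1 + 7276/938.3 = 8.7544.
Then v/c = √(1 − γ⁻²) = √(1 − 0.0130481) = √0.9869519 = 0.9935.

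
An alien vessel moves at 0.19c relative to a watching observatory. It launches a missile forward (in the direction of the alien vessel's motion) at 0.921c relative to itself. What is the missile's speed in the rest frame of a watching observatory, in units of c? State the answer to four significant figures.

In units of c, u = (u' + v)/(1 + u'v) with u' = 0.921 and v = 0.19.
Numerator: 0.921 + 0.19 = 1.111. Denominator: 1 + (0.921)(0.19) = 1.17499.
u = 1.111/1.17499 = 0.94554, so the speed is 0.9455c.

0.9455c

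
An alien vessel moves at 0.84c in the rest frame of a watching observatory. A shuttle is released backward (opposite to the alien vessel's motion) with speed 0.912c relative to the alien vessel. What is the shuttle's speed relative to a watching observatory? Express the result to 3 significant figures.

Relativistic velocity addition: u = (u' + v)/(1 + u'v/c²), with u' = −0.912c and v = 0.84c.
Numerator: −0.912 + 0.84 = −0.072. Denominator: 1 + (−0.912)(0.84) = 0.23392.
u = −0.072/0.23392 = −0.3078, so the speed is 0.308c.

0.308c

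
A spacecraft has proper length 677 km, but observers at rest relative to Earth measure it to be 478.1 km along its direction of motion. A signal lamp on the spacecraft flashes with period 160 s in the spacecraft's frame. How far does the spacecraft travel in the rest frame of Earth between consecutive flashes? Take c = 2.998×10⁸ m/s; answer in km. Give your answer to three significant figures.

4.81×10^7 km

γ = L₀/L = 677/478.1 = 1.41602.
β = √(1 − 1/γ²) = 0.70801. Lab-frame period = γτ = 1.41602×160 s = 226.56 s. Distance = βc × γτ = 0.70801 × 2.998×10⁸ m/s × 226.56 s = 4.8090×10^10 m = 4.81×10^7 km.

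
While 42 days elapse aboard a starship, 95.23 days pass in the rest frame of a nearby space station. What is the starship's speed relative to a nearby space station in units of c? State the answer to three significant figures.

γ = Δt/Δτ = 95.23/42 = 2.2674.
β = √(1 − 1/γ²) = √(1 − 0.194511) = √0.805489 = 0.897.

0.897c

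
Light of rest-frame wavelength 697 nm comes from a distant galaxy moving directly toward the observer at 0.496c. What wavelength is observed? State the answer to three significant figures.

405 nm

Relativistic Doppler for wavelength: λ_obs = λ_src · √((1−β)/(1+β)).
With β = 0.496: factor = √(0.504/1.496) = 0.58043.
λ_obs = 697 × 0.58043 = 405 nm.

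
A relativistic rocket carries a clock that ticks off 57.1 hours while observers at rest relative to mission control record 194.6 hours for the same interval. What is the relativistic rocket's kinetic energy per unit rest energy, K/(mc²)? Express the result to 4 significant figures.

2.408

From Δt = γΔτ: γ = 194.6/57.1 = 3.40806.
K/(mc²) = γ − 1 = 3.40806 − 1 = 2.408.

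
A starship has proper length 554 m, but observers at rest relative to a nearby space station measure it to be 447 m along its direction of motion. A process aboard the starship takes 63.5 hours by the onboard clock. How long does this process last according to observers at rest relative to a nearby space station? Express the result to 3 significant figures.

78.7 hours

Length contraction gives γ = L₀/L = 554/447 = 1.23937.
The same γ dilates the second interval: 1.23937 × 63.5 hours = 78.7 hours.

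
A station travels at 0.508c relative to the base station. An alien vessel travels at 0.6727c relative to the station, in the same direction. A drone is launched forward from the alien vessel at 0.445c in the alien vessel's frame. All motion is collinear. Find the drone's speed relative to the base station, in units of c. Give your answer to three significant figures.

0.952c

Compose velocities in two stages. Stage 1 (into S'): u₁ = (0.445+0.6727)/(1+0.445×0.6727) = 0.8602.
Stage 2 (into S): u = (0.8602+0.508)/(1+0.8602×0.508) = 0.95213, so the speed is 0.952c.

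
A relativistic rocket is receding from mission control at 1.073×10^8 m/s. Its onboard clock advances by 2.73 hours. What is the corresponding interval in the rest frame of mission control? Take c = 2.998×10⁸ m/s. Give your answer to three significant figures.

2.92 hours

β = v/c = (1.073×10^8 m/s)/(2.998×10⁸ m/s) = 0.357905.
γ = 1/√(1 − β²) = 1/√(1 − 0.128096) = 1/√0.871904 = 1/0.933758 = 1.0709.
The onboard clock measures proper time, so the interval in the rest frame of mission control is dilated: Δt = γ·Δτ = 1.0709 × 2.73 hours = 2.92 hours.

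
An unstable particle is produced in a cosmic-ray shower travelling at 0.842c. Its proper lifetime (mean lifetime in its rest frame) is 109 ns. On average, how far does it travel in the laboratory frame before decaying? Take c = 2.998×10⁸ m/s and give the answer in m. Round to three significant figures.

51.0 m

With β = 0.842, γ = 1/√(1 − 0.842²) = 1/√0.291036 = 1.8536.
Lab-frame lifetime: Δt = γτ = 1.8536 × 109 ns = 202.04 ns.
Distance: d = vΔt = 0.842 × 2.998×10⁸ m/s × 2.0204×10^-7 s = 51.0 m.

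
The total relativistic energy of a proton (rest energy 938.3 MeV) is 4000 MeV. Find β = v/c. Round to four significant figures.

γ = E/(mc²) = 4000/938.3 = 4.263.
β = √(1 − 1/γ²) = √(1 − 0.0550262) = √0.9449738 = 0.9721.

0.9721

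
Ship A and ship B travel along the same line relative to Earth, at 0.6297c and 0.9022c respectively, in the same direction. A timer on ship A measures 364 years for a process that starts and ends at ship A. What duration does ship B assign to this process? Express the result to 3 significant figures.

Speed of ship A in ship B's frame: u = (v_A − v_B)/(1 − v_A v_B/c²) = (0.6297 − 0.9022)/(1 − 0.6297×0.9022) = −0.2725/0.43188466 = −0.63096; |u| = 0.63096c.
At |u| = 0.63096c, γ = (1 − 0.398111)^(−1/2) = 1.289.
Ship A's interval is proper; time dilation gives Δt_B = γΔτ = 1.289 × 364 years = 469 years.

469 years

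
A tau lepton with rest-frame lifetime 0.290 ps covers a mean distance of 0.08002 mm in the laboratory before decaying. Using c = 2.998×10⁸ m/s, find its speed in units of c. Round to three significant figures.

0.677c

Let x = d/(cτ) = 8.002×10^-5 m / (2.998×10⁸ m/s × 2.900×10^-13 s) = 0.92038. Since d = βγcτ, x = βγ = β/√(1−β²).
Solving: β² = x²/(1+x²) = 0.847099/1.847099 = 0.458611, so β = 0.677.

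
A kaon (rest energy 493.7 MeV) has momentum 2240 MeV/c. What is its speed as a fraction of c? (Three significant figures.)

0.977c

pc/(mc²) = 2240/493.7 = 4.5372 = βγ = β/√(1−β²).
So β² = x²/(1 + x²) with x = 4.5372: x² = 20.5862, β² = 20.5862/21.5862 = 0.953674, β = 0.977.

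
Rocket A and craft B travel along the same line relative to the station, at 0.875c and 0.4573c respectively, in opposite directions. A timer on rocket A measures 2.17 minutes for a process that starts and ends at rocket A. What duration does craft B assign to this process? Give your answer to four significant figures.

Speed of rocket A in craft B's frame: u = (v_A + v_B)/(1 + v_A v_B/c²) = (0.875 + 0.4573)/(1 + 0.875×0.4573) = 1.3323/1.4001375 = 0.95155; |u| = 0.95155c.
At |u| = 0.95155c, γ = (1 − 0.905447)^(−1/2) = 3.2521.
Rocket A's interval is proper; time dilation gives Δt_B = γΔτ = 3.2521 × 2.17 minutes = 7.057 minutes.

7.057 minutes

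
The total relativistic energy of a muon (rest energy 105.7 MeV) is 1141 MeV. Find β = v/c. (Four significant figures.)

0.9957

γ = E/(mc²) = 1141/105.7 = 10.795.
β = √(1 − 1/γ²) = √(1 − 0.00858133) = √0.99141867 = 0.9957.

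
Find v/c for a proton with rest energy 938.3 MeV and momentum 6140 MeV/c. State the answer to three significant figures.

0.989

pc/(mc²) = 6140/938.3 = 6.5437 = βγ = β/√(1−β²).
So β² = x²/(1 + x²) with x = 6.5437: x² = 42.82, β² = 42.82/43.82 = 0.977179, β = 0.989.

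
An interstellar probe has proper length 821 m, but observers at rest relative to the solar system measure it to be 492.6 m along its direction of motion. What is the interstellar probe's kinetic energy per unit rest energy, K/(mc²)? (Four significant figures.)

From L = L₀/γ: γ = 821/492.6 = 1.66667.
Since K = (γ−1)mc², K/(mc²) = 1.66667 − 1 = 0.6667.

0.6667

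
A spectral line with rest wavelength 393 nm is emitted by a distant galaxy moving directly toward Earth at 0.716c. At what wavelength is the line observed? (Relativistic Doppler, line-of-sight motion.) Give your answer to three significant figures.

Relativistic Doppler for wavelength: λ_obs = λ_src · √((1−β)/(1+β)).
With β = 0.716: factor = √(0.284/1.716) = 0.40682.
λ_obs = 393 × 0.40682 = 160 nm.

160 nm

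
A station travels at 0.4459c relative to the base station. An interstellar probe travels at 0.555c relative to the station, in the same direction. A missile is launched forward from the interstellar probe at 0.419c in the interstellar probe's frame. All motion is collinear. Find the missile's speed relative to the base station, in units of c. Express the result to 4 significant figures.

0.9141c

Apply u = (u'+v)/(1+u'v) twice. Missile in the station frame: (0.419+0.555)/(1+0.419·0.555) = 0.974/1.232545 = 0.79023c.
That velocity, transformed to the rest frame of the base station: (0.79023+0.4459)/(1+0.79023·0.4459) = 1.23613/1.352363557 = 0.91405c.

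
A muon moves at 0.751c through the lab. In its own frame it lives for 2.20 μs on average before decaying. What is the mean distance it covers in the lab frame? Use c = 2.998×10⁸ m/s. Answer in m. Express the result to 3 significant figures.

β² = 0.564001, so γ = 1/√0.435999 = 1.5145.
Lab-frame lifetime: Δt = γτ = 1.5145 × 2.20 μs = 3.3319 μs.
Distance: d = vΔt = 0.751 × 2.998×10⁸ m/s × 3.3319×10^-6 s = 750 m.

750 m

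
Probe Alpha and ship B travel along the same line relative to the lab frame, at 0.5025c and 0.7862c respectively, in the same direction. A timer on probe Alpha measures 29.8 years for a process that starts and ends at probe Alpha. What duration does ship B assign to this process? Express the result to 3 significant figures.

The velocity of probe Alpha relative to ship B is (0.5025 − 0.7862)c / (1 − 0.5025×0.7862) = −0.46898c; relative speed 0.46898c.
At |u| = 0.46898c, γ = (1 − 0.219942)^(−1/2) = 1.1322.
The clock on probe Alpha records proper time, so ship B measures Δt = γΔτ = 1.1322 × 29.8 = 33.7 years.

33.7 years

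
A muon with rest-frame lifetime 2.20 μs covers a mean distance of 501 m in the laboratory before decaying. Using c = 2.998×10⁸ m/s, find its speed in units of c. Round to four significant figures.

Let x = d/(cτ) = 501.0 m / (2.998×10⁸ m/s × 2.200×10^-6 s) = 0.7596. Since d = βγcτ, x = βγ = β/√(1−β²).
Solving: β² = x²/(1+x²) = 0.576992/1.576992 = 0.365881, so β = 0.6049.

0.6049c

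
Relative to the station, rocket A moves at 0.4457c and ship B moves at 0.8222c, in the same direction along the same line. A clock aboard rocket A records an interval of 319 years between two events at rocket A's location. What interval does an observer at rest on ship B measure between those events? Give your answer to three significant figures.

397 years

Speed of rocket A in ship B's frame: u = (v_A − v_B)/(1 − v_A v_B/c²) = (0.4457 − 0.8222)/(1 − 0.4457×0.8222) = −0.3765/0.63354546 = −0.59427; |u| = 0.59427c.
γ for this relative speed: γ = 1/√(1 − 0.353157) = 1.2434.
Rocket A's interval is proper; time dilation gives Δt_B = γΔτ = 1.2434 × 319 years = 397 years.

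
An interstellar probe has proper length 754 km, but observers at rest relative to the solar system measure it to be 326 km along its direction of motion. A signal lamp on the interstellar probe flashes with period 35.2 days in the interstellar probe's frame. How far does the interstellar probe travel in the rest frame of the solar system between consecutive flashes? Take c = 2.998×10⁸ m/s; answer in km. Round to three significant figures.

1.90×10^12 km

γ = L₀/L = 754/326 = 2.31288.
β = √(1 − 1/γ²) = 0.9017. Lab-frame period = γτ = 2.31288×35.2 days = 81.413 days. Distance = βc × γτ = 0.9017 × 2.998×10⁸ m/s × 7034083.2 s = 1.9015×10^15 m = 1.90×10^12 km.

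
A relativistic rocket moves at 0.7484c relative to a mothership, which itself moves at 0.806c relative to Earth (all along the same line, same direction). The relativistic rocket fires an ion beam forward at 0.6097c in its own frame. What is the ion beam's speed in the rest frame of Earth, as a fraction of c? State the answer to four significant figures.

Compose velocities in two stages. Stage 1 (into S'): u₁ = (0.6097+0.7484)/(1+0.6097×0.7484) = 0.93257.
Stage 2 (into S): u = (0.93257+0.806)/(1+0.93257×0.806) = 0.99253, so the speed is 0.9925c.

0.9925c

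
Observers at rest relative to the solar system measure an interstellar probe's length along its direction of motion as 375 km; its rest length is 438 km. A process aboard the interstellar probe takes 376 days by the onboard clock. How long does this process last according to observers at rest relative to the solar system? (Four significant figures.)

439.2 days

γ = L₀/L = 438/375 = 1.168.
Δt = γΔτ = 1.168 × 376 = 439.2 days.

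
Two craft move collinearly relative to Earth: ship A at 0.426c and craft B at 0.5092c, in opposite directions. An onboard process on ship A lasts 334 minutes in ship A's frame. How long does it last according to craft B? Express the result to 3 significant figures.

522 minutes

The velocity of ship A relative to craft B is (0.426 + 0.5092)c / (1 + 0.426×0.5092) = 0.7685c; relative speed 0.7685c.
At |u| = 0.7685c, γ = (1 − 0.590592)^(−1/2) = 1.5629.
Ship A's interval is proper; time dilation gives Δt_B = γΔτ = 1.5629 × 334 minutes = 522 minutes.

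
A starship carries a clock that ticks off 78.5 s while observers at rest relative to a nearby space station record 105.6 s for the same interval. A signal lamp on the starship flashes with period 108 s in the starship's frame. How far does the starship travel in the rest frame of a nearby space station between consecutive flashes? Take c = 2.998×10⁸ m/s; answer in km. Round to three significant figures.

2.91×10^7 km

γ = Δt/Δτ = 105.6/78.5 = 1.34522.
β = √(1 − 1/γ²) = 0.66888. Lab-frame period = γτ = 1.34522×108 s = 145.28 s. Distance = βc × γτ = 0.66888 × 2.998×10⁸ m/s × 145.28 s = 2.9133×10^10 m = 2.91×10^7 km.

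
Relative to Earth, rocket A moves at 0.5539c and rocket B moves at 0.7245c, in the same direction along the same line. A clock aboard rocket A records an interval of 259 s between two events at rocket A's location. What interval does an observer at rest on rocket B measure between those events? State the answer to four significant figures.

The velocity of rocket A relative to rocket B is (0.5539 − 0.7245)c / (1 − 0.5539×0.7245) = −0.28495c; relative speed 0.28495c.
γ for this relative speed: γ = 1/√(1 − 0.0811965) = 1.0433.
The clock on rocket A records proper time, so rocket B measures Δt = γΔτ = 1.0433 × 259 = 270.2 s.

270.2 s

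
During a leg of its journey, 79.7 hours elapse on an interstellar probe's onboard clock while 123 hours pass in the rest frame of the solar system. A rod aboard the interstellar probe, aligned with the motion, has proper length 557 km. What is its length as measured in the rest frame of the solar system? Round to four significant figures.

γ = Δt/Δτ = 123/79.7 = 1.54329.
L = L₀/γ = 557/1.54329 = 360.9 km.

360.9 km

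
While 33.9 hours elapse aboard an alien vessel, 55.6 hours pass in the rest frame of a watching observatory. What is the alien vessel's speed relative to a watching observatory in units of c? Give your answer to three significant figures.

γ = Δt/Δτ = 55.6/33.9 = 1.6401.
β = √(1 − 1/γ²) = √(1 − 0.371757) = √0.628243 = 0.793.

0.793c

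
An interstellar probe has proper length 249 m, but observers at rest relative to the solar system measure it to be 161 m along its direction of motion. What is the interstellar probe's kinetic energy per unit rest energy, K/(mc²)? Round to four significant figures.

0.5466

γ = L₀/L = 249/161 = 1.54658.
K/(mc²) = γ − 1 = 1.54658 − 1 = 0.5466.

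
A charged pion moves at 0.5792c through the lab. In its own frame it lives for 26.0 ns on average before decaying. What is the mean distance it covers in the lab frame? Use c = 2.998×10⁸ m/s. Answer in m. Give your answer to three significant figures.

5.54 m

β² = 0.33547264, so γ = 1/√0.66452736 = 1.2267.
Lab-frame lifetime: Δt = γτ = 1.2267 × 26.0 ns = 31.894 ns.
Distance: d = vΔt = 0.5792 × 2.998×10⁸ m/s × 3.1894×10^-8 s = 5.54 m.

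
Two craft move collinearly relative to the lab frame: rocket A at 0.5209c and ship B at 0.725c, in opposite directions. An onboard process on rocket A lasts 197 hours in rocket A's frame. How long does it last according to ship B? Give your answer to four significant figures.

Transform rocket A's velocity into ship B's frame: (0.5209 + 0.725)/(1 + 0.5209·0.725) = 1.2459/1.3776525, so the relative speed is 0.90436c.
γ for this relative speed: γ = 1/√(1 − 0.817867) = 2.3432.
The clock on rocket A records proper time, so ship B measures Δt = γΔτ = 2.3432 × 197 = 461.6 hours.

461.6 hours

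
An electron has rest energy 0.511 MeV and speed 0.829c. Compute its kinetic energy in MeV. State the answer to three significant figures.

0.403 MeV

Lorentz factor: γ = (1 − 0.687241)^(−1/2) = 1.78811.
Kinetic energy: K = (γ − 1)mc² = (1.78811 − 1) × 0.511 MeV = 0.78811 × 0.511 = 0.403 MeV.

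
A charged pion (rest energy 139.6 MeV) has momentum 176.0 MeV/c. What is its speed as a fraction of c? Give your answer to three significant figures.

0.783c

βγ = pc/(mc²) = 176.0/139.6 = 1.2607.
Since γ² = 1 + (βγ)² = 2.58936, γ = √2.58936 = 1.60915, and β = (βγ)/γ = 1.2607/1.60915 = 0.783.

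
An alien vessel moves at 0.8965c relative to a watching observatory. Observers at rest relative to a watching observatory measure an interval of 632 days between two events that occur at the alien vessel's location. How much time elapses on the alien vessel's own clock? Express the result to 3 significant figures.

280 days

γ = 1/√(1 − β²) = 1/√(1 − 0.80371225) = 1/√0.19628775 = 1/0.443044 = 2.2571.
The alien vessel's clock runs slow as seen from a watching observatory, so Δτ = Δt/γ = 632/2.2571 = 280 days.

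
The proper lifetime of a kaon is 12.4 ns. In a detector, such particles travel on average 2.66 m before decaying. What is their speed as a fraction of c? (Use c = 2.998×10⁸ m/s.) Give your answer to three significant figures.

0.582c

Lab distance = (lab lifetime)·v = γτ·βc, so βγ = d/(cτ) = 2.660/(2.998×10⁸ × 1.240×10^-8) = 0.71553.
With βγ = 0.71553: γ² = 1 + (βγ)² = 1.511983, and β = (βγ)/γ = 0.71553/1.22963 = 0.582.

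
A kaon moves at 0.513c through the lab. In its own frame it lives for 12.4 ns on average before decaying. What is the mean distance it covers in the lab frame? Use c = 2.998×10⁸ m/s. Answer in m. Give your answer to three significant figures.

With β = 0.513, γ = 1/√(1 − 0.513²) = 1/√0.736831 = 1.165.
Lab-frame lifetime: Δt = γτ = 1.165 × 12.4 ns = 14.446 ns.
Distance: d = vΔt = 0.513 × 2.998×10⁸ m/s × 1.4446×10^-8 s = 2.22 m.

2.22 m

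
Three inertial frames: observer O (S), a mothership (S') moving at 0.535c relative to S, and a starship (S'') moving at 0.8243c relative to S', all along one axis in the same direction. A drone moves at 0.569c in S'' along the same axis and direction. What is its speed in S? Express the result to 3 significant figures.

0.984c

Compose velocities in two stages. Stage 1 (into S'): u₁ = (0.569+0.8243)/(1+0.569×0.8243) = 0.94845.
Stage 2 (into S): u = (0.94845+0.535)/(1+0.94845×0.535) = 0.9841, so the speed is 0.984c.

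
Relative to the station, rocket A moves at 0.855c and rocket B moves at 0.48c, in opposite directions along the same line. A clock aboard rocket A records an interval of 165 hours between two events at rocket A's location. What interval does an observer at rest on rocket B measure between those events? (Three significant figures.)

The velocity of rocket A relative to rocket B is (0.855 + 0.48)c / (1 + 0.855×0.48) = 0.94654c; relative speed 0.94654c.
γ for this relative speed: γ = 1/√(1 − 0.895938) = 3.0999.
The clock on rocket A records proper time, so rocket B measures Δt = γΔτ = 3.0999 × 165 = 511 hours.

511 hours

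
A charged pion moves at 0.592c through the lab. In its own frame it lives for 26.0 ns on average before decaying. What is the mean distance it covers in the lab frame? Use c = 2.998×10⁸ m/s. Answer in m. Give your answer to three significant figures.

γ = 1/√(1 − β²) = 1/√(1 − 0.350464) = 1/√0.649536 = 1/0.805938 = 1.2408.
Lab-frame lifetime: Δt = γτ = 1.2408 × 26.0 ns = 32.261 ns.
Distance: d = vΔt = 0.592 × 2.998×10⁸ m/s × 3.2261×10^-8 s = 5.73 m.

5.73 m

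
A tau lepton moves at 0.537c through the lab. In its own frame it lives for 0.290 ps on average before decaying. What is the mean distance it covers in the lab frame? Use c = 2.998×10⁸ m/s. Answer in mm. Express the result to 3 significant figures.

β² = 0.288369, so γ = 1/√0.711631 = 1.1854.
Lab-frame lifetime: Δt = γτ = 1.1854 × 0.290 ps = 0.34377 ps.
Distance: d = vΔt = 0.537 × 2.998×10⁸ m/s × 3.4377×10^-13 s = 5.53×10^-5 m = 0.0553 mm.

0.0553 mm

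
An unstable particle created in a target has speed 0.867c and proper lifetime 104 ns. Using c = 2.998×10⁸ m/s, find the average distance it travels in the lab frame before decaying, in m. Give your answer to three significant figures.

54.2 m

γ = 1/√(1 − β²) = 1/√(1 − 0.751689) = 1/√0.248311 = 1/0.498308 = 2.0068.
Lab-frame lifetime: Δt = γτ = 2.0068 × 104 ns = 208.71 ns.
Distance: d = vΔt = 0.867 × 2.998×10⁸ m/s × 2.0871×10^-7 s = 54.2 m.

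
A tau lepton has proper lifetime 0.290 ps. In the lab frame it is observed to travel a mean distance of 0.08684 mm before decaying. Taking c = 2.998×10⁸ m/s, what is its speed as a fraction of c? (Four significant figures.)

0.7067c

d = βγcτ ⇒ βγ = d/(cτ) = 8.684×10^-5 m / (8.6942×10^-5 m) = 0.99883.
β = (βγ)/√(1+(βγ)²) = 0.99883/√1.997661 = 0.7067.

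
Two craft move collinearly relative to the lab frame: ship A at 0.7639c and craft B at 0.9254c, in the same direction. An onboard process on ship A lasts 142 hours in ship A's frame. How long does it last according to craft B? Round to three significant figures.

Speed of ship A in craft B's frame: u = (v_A − v_B)/(1 − v_A v_B/c²) = (0.7639 − 0.9254)/(1 − 0.7639×0.9254) = −0.1615/0.29308694 = −0.55103; |u| = 0.55103c.
γ for this relative speed: γ = 1/√(1 − 0.303634) = 1.1983.
Ship A's interval is proper; time dilation gives Δt_B = γΔτ = 1.1983 × 142 hours = 170 hours.

170 hours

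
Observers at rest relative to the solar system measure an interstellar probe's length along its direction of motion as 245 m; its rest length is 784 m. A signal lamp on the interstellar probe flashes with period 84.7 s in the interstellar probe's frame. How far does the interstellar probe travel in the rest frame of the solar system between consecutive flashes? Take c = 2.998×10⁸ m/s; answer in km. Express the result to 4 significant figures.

From L = L₀/γ: γ = 784/245 = 3.2.
β = √(1 − 1/γ²) = 0.94992. Lab-frame period = γτ = 3.2×84.7 s = 271.04 s. Distance = βc × γτ = 0.94992 × 2.998×10⁸ m/s × 271.04 s = 7.7188×10^10 m = 7.719×10^7 km.

7.719×10^7 km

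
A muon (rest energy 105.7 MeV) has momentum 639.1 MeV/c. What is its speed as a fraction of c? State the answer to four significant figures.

0.9866c

βγ = pc/(mc²) = 639.1/105.7 = 6.0464.
Since γ² = 1 + (βγ)² = 37.559, γ = √37.559 = 6.12854, and β = (βγ)/γ = 6.0464/6.12854 = 0.9866.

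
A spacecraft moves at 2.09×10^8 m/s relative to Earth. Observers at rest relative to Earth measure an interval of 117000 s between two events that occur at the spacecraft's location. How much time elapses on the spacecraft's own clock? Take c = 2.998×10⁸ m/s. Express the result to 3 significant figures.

β = v/c = (2.09×10^8 m/s)/(2.998×10⁸ m/s) = 0.697131.
γ = 1/√(1 − β²) = 1/√(1 − 0.4859916) = 1/√0.5140084 = 1/0.716944 = 1.3948.
The moving clock records proper time: Δτ = Δt/γ = 117000/1.3948 = 83900 s.

83900 s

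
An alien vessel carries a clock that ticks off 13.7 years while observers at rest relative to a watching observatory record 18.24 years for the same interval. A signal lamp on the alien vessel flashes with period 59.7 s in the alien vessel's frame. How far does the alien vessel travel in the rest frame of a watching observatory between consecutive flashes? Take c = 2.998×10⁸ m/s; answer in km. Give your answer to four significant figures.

The time-dilation ratio gives γ = 18.24/13.7 = 1.33139.
β = √(1 − 1/γ²) = 0.66019. Lab-frame period = γτ = 1.33139×59.7 s = 79.484 s. Distance = βc × γτ = 0.66019 × 2.998×10⁸ m/s × 79.484 s = 1.5732×10^10 m = 1.573×10^7 km.

1.573×10^7 km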